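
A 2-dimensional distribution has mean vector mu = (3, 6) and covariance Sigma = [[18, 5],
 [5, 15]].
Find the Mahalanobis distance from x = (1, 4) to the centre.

Step 1 — centre the observation: (x - mu) = (-2, -2).

Step 2 — invert Sigma. det(Sigma) = 18·15 - (5)² = 245.
  Sigma^{-1} = (1/det) · [[d, -b], [-b, a]] = [[0.0612, -0.0204],
 [-0.0204, 0.0735]].

Step 3 — form the quadratic (x - mu)^T · Sigma^{-1} · (x - mu):
  Sigma^{-1} · (x - mu) = (-0.0816, -0.1061).
  (x - mu)^T · [Sigma^{-1} · (x - mu)] = (-2)·(-0.0816) + (-2)·(-0.1061) = 0.3755.

Step 4 — take square root: d = √(0.3755) ≈ 0.6128.

d(x, mu) = √(0.3755) ≈ 0.6128


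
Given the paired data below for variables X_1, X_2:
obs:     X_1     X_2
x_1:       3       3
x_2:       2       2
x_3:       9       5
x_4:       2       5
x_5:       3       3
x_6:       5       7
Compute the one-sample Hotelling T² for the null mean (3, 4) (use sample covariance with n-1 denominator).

Step 1 — sample mean vector:
  mean(X_1) = (3 + 2 + 9 + 2 + 3 + 5) / 6 = 24/6 = 4
  mean(X_2) = (3 + 2 + 5 + 5 + 3 + 7) / 6 = 25/6 = 4.1667
  x̄ = (4, 4.1667),  deviation x̄ - mu_0 = (4, 4.1667) - (3, 4) = (1, 0.1667).

Step 2 — sample covariance matrix, S[i,j] = (1/(n-1)) · Σ_k (x_{k,i} - mean_i) · (x_{k,j} - mean_j), divisor n-1 = 5:
  S[X_1,X_1] = ((-1)·(-1) + (-2)·(-2) + (5)·(5) + (-2)·(-2) + (-1)·(-1) + (1)·(1)) / 5 = 36/5 = 7.2
  S[X_1,X_2] = ((-1)·(-1.1667) + (-2)·(-2.1667) + (5)·(0.8333) + (-2)·(0.8333) + (-1)·(-1.1667) + (1)·(2.8333)) / 5 = 12/5 = 2.4
  S[X_2,X_2] = ((-1.1667)·(-1.1667) + (-2.1667)·(-2.1667) + (0.8333)·(0.8333) + (0.8333)·(0.8333) + (-1.1667)·(-1.1667) + (2.8333)·(2.8333)) / 5 = 16.8333/5 = 3.3667
  S = [[7.2, 2.4],
 [2.4, 3.3667]].

Step 3 — invert S. det(S) = 7.2·3.3667 - (2.4)² = 18.48.
  S^{-1} = (1/det) · [[d, -b], [-b, a]] = [[0.1822, -0.1299],
 [-0.1299, 0.3896]].

Step 4 — quadratic form (x̄ - mu_0)^T · S^{-1} · (x̄ - mu_0):
  S^{-1} · (x̄ - mu_0) = (0.1605, -0.0649),
  (x̄ - mu_0)^T · [...] = (1)·(0.1605) + (0.1667)·(-0.0649) = 0.1497.

Step 5 — scale by n: T² = 6 · 0.1497 = 0.8983.

T² ≈ 0.8983


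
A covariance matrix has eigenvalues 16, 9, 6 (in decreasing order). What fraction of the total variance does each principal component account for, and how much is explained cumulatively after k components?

Step 1 — total variance = trace(Sigma) = Σ λ_i = 16 + 9 + 6 = 31.

Step 2 — fraction explained by component i = λ_i / Σ λ:
  PC1: 16/31 = 0.5161
  PC2: 9/31 = 0.2903
  PC3: 6/31 = 0.1935

Step 3 — cumulative fraction after k components = (λ_1 + ... + λ_k) / Σ λ:
  k = 1: 16/31 = 0.5161
  k = 2: (16 + 9)/31 = 25/31 = 0.8065
  k = 3: (16 + 9 + 6)/31 = 31/31 = 1

Summary (fraction, with percent):

explained: PC1 0.5161 (51.61%), PC2 0.2903 (29.03%), PC3 0.1935 (19.35%);  cumulative: 0.5161, 0.8065, 1


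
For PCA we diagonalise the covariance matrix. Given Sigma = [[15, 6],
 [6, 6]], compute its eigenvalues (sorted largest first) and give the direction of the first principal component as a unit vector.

Step 1 — characteristic polynomial of 2×2 Sigma:
  det(Sigma - λI) = λ² - trace · λ + det = 0.
  trace = 15 + 6 = 21, det = 15·6 - (6)² = 54.
Step 2 — discriminant:
  Δ = trace² - 4·det = 441 - 216 = 225.
Step 3 — eigenvalues:
  λ = (trace ± √Δ)/2 = (21 ± 15)/2,
  λ_1 = 18,  λ_2 = 3.

Step 4 — unit eigenvector for λ_1: solve (Sigma - λ_1 I)v = 0. First row:
  (15 - 18)·v_x + (6)·v_y = 0, i.e. (-3)·v_x + (6)·v_y = 0,
  so v ∝ (b, λ_1 - a) = (6, 3) = u.
  ||u|| = √((6)² + (3)²) = √(45) ≈ 6.7082,
  v_1 = u/||u|| ≈ (0.8944, 0.4472) (||v_1|| = 1).

λ_1 = 18,  λ_2 = 3;  v_1 ≈ (0.8944, 0.4472)


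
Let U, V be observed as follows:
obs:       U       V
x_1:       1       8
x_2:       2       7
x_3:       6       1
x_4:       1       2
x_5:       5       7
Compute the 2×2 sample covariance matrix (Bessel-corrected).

Step 1 — column means:
  mean(U) = (1 + 2 + 6 + 1 + 5) / 5 = 15/5 = 3
  mean(V) = (8 + 7 + 1 + 2 + 7) / 5 = 25/5 = 5

Step 2 — sample covariance S[i,j] = (1/(n-1)) · Σ_k (x_{k,i} - mean_i) · (x_{k,j} - mean_j), with n-1 = 4.
  S[U,U] = ((-2)·(-2) + (-1)·(-1) + (3)·(3) + (-2)·(-2) + (2)·(2)) / 4 = 22/4 = 5.5
  S[U,V] = ((-2)·(3) + (-1)·(2) + (3)·(-4) + (-2)·(-3) + (2)·(2)) / 4 = -10/4 = -2.5
  S[V,V] = ((3)·(3) + (2)·(2) + (-4)·(-4) + (-3)·(-3) + (2)·(2)) / 4 = 42/4 = 10.5

S is symmetric (S[j,i] = S[i,j]). Assembling:

S = [[5.5, -2.5],
 [-2.5, 10.5]]


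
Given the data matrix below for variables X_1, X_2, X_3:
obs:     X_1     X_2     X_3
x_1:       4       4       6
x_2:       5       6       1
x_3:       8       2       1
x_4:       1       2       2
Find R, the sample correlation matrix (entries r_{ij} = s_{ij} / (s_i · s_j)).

Step 1 — column means:
  mean(X_1) = (4 + 5 + 8 + 1) / 4 = 18/4 = 4.5
  mean(X_2) = (4 + 6 + 2 + 2) / 4 = 14/4 = 3.5
  mean(X_3) = (6 + 1 + 1 + 2) / 4 = 10/4 = 2.5

Step 2 — sample variances and covariances s[i,j] = (1/(n-1)) · Σ_k (x_{k,i} - mean_i) · (x_{k,j} - mean_j), with n-1 = 3:
  s[X_1,X_1] = ((-0.5)·(-0.5) + (0.5)·(0.5) + (3.5)·(3.5) + (-3.5)·(-3.5)) / 3 = 25/3 = 8.3333
  s[X_1,X_2] = ((-0.5)·(0.5) + (0.5)·(2.5) + (3.5)·(-1.5) + (-3.5)·(-1.5)) / 3 = 1/3 = 0.3333
  s[X_1,X_3] = ((-0.5)·(3.5) + (0.5)·(-1.5) + (3.5)·(-1.5) + (-3.5)·(-0.5)) / 3 = -6/3 = -2
  s[X_2,X_2] = ((0.5)·(0.5) + (2.5)·(2.5) + (-1.5)·(-1.5) + (-1.5)·(-1.5)) / 3 = 11/3 = 3.6667
  s[X_2,X_3] = ((0.5)·(3.5) + (2.5)·(-1.5) + (-1.5)·(-1.5) + (-1.5)·(-0.5)) / 3 = 1/3 = 0.3333
  s[X_3,X_3] = ((3.5)·(3.5) + (-1.5)·(-1.5) + (-1.5)·(-1.5) + (-0.5)·(-0.5)) / 3 = 17/3 = 5.6667
  Sample standard deviations s_i = √(s[i,i]):
  s(X_1) = √(8.3333) = 2.8868
  s(X_2) = √(3.6667) = 1.9149
  s(X_3) = √(5.6667) = 2.3805

Step 3 — r_{ij} = s_{ij} / (s_i · s_j):
  r[X_1,X_1] = 1 (diagonal).
  r[X_1,X_2] = 0.3333 / (2.8868 · 1.9149) = 0.3333 / 5.5277 = 0.0603
  r[X_1,X_3] = -2 / (2.8868 · 2.3805) = -2 / 6.8718 = -0.291
  r[X_2,X_2] = 1 (diagonal).
  r[X_2,X_3] = 0.3333 / (1.9149 · 2.3805) = 0.3333 / 4.5583 = 0.0731
  r[X_3,X_3] = 1 (diagonal).

R is symmetric with unit diagonal. Assembling:

R = [[1, 0.0603, -0.291],
 [0.0603, 1, 0.0731],
 [-0.291, 0.0731, 1]]


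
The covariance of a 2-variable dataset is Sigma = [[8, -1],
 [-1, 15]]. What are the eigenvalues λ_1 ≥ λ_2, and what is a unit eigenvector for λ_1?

Step 1 — characteristic polynomial of 2×2 Sigma:
  det(Sigma - λI) = λ² - trace · λ + det = 0.
  trace = 8 + 15 = 23, det = 8·15 - (-1)² = 119.
Step 2 — discriminant:
  Δ = trace² - 4·det = 529 - 476 = 53.
Step 3 — eigenvalues:
  λ = (trace ± √Δ)/2 = (23 ± 7.2801)/2,
  λ_1 = 15.1401,  λ_2 = 7.8599.

Step 4 — unit eigenvector for λ_1: solve (Sigma - λ_1 I)v = 0. First row:
  (8 - 15.1401)·v_x + (-1)·v_y = 0, i.e. (-7.1401)·v_x + (-1)·v_y = 0,
  so v ∝ (b, λ_1 - a) = (-1, 7.1401); multiply by -1 so the first entry is positive: u = (1, -7.1401).
  ||u|| = √((1)² + (-7.1401)²) = √(51.9804) ≈ 7.2097,
  v_1 = u/||u|| ≈ (0.1387, -0.9903) (||v_1|| = 1).

λ_1 = 15.1401,  λ_2 = 7.8599;  v_1 ≈ (0.1387, -0.9903)


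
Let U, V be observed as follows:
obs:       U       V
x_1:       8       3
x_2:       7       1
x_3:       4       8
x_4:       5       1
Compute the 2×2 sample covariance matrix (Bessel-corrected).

Step 1 — column means:
  mean(U) = (8 + 7 + 4 + 5) / 4 = 24/4 = 6
  mean(V) = (3 + 1 + 8 + 1) / 4 = 13/4 = 3.25

Step 2 — sample covariance S[i,j] = (1/(n-1)) · Σ_k (x_{k,i} - mean_i) · (x_{k,j} - mean_j), with n-1 = 3.
  S[U,U] = ((2)·(2) + (1)·(1) + (-2)·(-2) + (-1)·(-1)) / 3 = 10/3 = 3.3333
  S[U,V] = ((2)·(-0.25) + (1)·(-2.25) + (-2)·(4.75) + (-1)·(-2.25)) / 3 = -10/3 = -3.3333
  S[V,V] = ((-0.25)·(-0.25) + (-2.25)·(-2.25) + (4.75)·(4.75) + (-2.25)·(-2.25)) / 3 = 32.75/3 = 10.9167

S is symmetric (S[j,i] = S[i,j]). Assembling:

S = [[3.3333, -3.3333],
 [-3.3333, 10.9167]]


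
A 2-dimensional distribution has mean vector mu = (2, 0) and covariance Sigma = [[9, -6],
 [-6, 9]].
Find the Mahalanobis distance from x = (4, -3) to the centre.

Step 1 — centre the observation: (x - mu) = (2, -3).

Step 2 — invert Sigma. det(Sigma) = 9·9 - (-6)² = 45.
  Sigma^{-1} = (1/det) · [[d, -b], [-b, a]] = [[0.2, 0.1333],
 [0.1333, 0.2]].

Step 3 — form the quadratic (x - mu)^T · Sigma^{-1} · (x - mu):
  Sigma^{-1} · (x - mu) = (0, -0.3333).
  (x - mu)^T · [Sigma^{-1} · (x - mu)] = (2)·(0) + (-3)·(-0.3333) = 1.

Step 4 — take square root: d = √(1) ≈ 1.

d(x, mu) = √(1) ≈ 1


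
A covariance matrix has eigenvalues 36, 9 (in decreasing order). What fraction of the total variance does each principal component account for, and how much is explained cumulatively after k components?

Step 1 — total variance = trace(Sigma) = Σ λ_i = 36 + 9 = 45.

Step 2 — fraction explained by component i = λ_i / Σ λ:
  PC1: 36/45 = 0.8
  PC2: 9/45 = 0.2

Step 3 — cumulative fraction after k components = (λ_1 + ... + λ_k) / Σ λ:
  k = 1: 36/45 = 0.8
  k = 2: (36 + 9)/45 = 45/45 = 1

Summary (fraction, with percent):

explained: PC1 0.8 (80%), PC2 0.2 (20%);  cumulative: 0.8, 1


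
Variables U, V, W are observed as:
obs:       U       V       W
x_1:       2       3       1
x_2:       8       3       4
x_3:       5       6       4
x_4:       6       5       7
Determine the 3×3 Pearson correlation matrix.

Step 1 — column means:
  mean(U) = (2 + 8 + 5 + 6) / 4 = 21/4 = 5.25
  mean(V) = (3 + 3 + 6 + 5) / 4 = 17/4 = 4.25
  mean(W) = (1 + 4 + 4 + 7) / 4 = 16/4 = 4

Step 2 — sample variances and covariances s[i,j] = (1/(n-1)) · Σ_k (x_{k,i} - mean_i) · (x_{k,j} - mean_j), with n-1 = 3:
  s[U,U] = ((-3.25)·(-3.25) + (2.75)·(2.75) + (-0.25)·(-0.25) + (0.75)·(0.75)) / 3 = 18.75/3 = 6.25
  s[U,V] = ((-3.25)·(-1.25) + (2.75)·(-1.25) + (-0.25)·(1.75) + (0.75)·(0.75)) / 3 = 0.75/3 = 0.25
  s[U,W] = ((-3.25)·(-3) + (2.75)·(0) + (-0.25)·(0) + (0.75)·(3)) / 3 = 12/3 = 4
  s[V,V] = ((-1.25)·(-1.25) + (-1.25)·(-1.25) + (1.75)·(1.75) + (0.75)·(0.75)) / 3 = 6.75/3 = 2.25
  s[V,W] = ((-1.25)·(-3) + (-1.25)·(0) + (1.75)·(0) + (0.75)·(3)) / 3 = 6/3 = 2
  s[W,W] = ((-3)·(-3) + (0)·(0) + (0)·(0) + (3)·(3)) / 3 = 18/3 = 6
  Sample standard deviations s_i = √(s[i,i]):
  s(U) = √(6.25) = 2.5
  s(V) = √(2.25) = 1.5
  s(W) = √(6) = 2.4495

Step 3 — r_{ij} = s_{ij} / (s_i · s_j):
  r[U,U] = 1 (diagonal).
  r[U,V] = 0.25 / (2.5 · 1.5) = 0.25 / 3.75 = 0.0667
  r[U,W] = 4 / (2.5 · 2.4495) = 4 / 6.1237 = 0.6532
  r[V,V] = 1 (diagonal).
  r[V,W] = 2 / (1.5 · 2.4495) = 2 / 3.6742 = 0.5443
  r[W,W] = 1 (diagonal).

R is symmetric with unit diagonal. Assembling:

R = [[1, 0.0667, 0.6532],
 [0.0667, 1, 0.5443],
 [0.6532, 0.5443, 1]]


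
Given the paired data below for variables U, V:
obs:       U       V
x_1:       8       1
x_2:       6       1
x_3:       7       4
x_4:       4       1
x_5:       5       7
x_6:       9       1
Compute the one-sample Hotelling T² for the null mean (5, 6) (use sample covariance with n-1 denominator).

Step 1 — sample mean vector:
  mean(U) = (8 + 6 + 7 + 4 + 5 + 9) / 6 = 39/6 = 6.5
  mean(V) = (1 + 1 + 4 + 1 + 7 + 1) / 6 = 15/6 = 2.5
  x̄ = (6.5, 2.5),  deviation x̄ - mu_0 = (6.5, 2.5) - (5, 6) = (1.5, -3.5).

Step 2 — sample covariance matrix, S[i,j] = (1/(n-1)) · Σ_k (x_{k,i} - mean_i) · (x_{k,j} - mean_j), divisor n-1 = 5:
  S[U,U] = ((1.5)·(1.5) + (-0.5)·(-0.5) + (0.5)·(0.5) + (-2.5)·(-2.5) + (-1.5)·(-1.5) + (2.5)·(2.5)) / 5 = 17.5/5 = 3.5
  S[U,V] = ((1.5)·(-1.5) + (-0.5)·(-1.5) + (0.5)·(1.5) + (-2.5)·(-1.5) + (-1.5)·(4.5) + (2.5)·(-1.5)) / 5 = -7.5/5 = -1.5
  S[V,V] = ((-1.5)·(-1.5) + (-1.5)·(-1.5) + (1.5)·(1.5) + (-1.5)·(-1.5) + (4.5)·(4.5) + (-1.5)·(-1.5)) / 5 = 31.5/5 = 6.3
  S = [[3.5, -1.5],
 [-1.5, 6.3]].

Step 3 — invert S. det(S) = 3.5·6.3 - (-1.5)² = 19.8.
  S^{-1} = (1/det) · [[d, -b], [-b, a]] = [[0.3182, 0.0758],
 [0.0758, 0.1768]].

Step 4 — quadratic form (x̄ - mu_0)^T · S^{-1} · (x̄ - mu_0):
  S^{-1} · (x̄ - mu_0) = (0.2121, -0.5051),
  (x̄ - mu_0)^T · [...] = (1.5)·(0.2121) + (-3.5)·(-0.5051) = 2.0859.

Step 5 — scale by n: T² = 6 · 2.0859 = 12.5152.

T² ≈ 12.5152


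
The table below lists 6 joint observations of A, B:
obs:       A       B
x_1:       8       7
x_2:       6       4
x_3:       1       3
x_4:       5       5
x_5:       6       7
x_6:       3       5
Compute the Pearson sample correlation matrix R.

Step 1 — column means:
  mean(A) = (8 + 6 + 1 + 5 + 6 + 3) / 6 = 29/6 = 4.8333
  mean(B) = (7 + 4 + 3 + 5 + 7 + 5) / 6 = 31/6 = 5.1667

Step 2 — sample variances and covariances s[i,j] = (1/(n-1)) · Σ_k (x_{k,i} - mean_i) · (x_{k,j} - mean_j), with n-1 = 5:
  s[A,A] = ((3.1667)·(3.1667) + (1.1667)·(1.1667) + (-3.8333)·(-3.8333) + (0.1667)·(0.1667) + (1.1667)·(1.1667) + (-1.8333)·(-1.8333)) / 5 = 30.8333/5 = 6.1667
  s[A,B] = ((3.1667)·(1.8333) + (1.1667)·(-1.1667) + (-3.8333)·(-2.1667) + (0.1667)·(-0.1667) + (1.1667)·(1.8333) + (-1.8333)·(-0.1667)) / 5 = 15.1667/5 = 3.0333
  s[B,B] = ((1.8333)·(1.8333) + (-1.1667)·(-1.1667) + (-2.1667)·(-2.1667) + (-0.1667)·(-0.1667) + (1.8333)·(1.8333) + (-0.1667)·(-0.1667)) / 5 = 12.8333/5 = 2.5667
  Sample standard deviations s_i = √(s[i,i]):
  s(A) = √(6.1667) = 2.4833
  s(B) = √(2.5667) = 1.6021

Step 3 — r_{ij} = s_{ij} / (s_i · s_j):
  r[A,A] = 1 (diagonal).
  r[A,B] = 3.0333 / (2.4833 · 1.6021) = 3.0333 / 3.9784 = 0.7624
  r[B,B] = 1 (diagonal).

R is symmetric with unit diagonal. Assembling:

R = [[1, 0.7624],
 [0.7624, 1]]


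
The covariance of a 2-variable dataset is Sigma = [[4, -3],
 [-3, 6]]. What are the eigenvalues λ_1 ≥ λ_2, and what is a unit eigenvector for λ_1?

Step 1 — characteristic polynomial of 2×2 Sigma:
  det(Sigma - λI) = λ² - trace · λ + det = 0.
  trace = 4 + 6 = 10, det = 4·6 - (-3)² = 15.
Step 2 — discriminant:
  Δ = trace² - 4·det = 100 - 60 = 40.
Step 3 — eigenvalues:
  λ = (trace ± √Δ)/2 = (10 ± 6.3246)/2,
  λ_1 = 8.1623,  λ_2 = 1.8377.

Step 4 — unit eigenvector for λ_1: solve (Sigma - λ_1 I)v = 0. First row:
  (4 - 8.1623)·v_x + (-3)·v_y = 0, i.e. (-4.1623)·v_x + (-3)·v_y = 0,
  so v ∝ (b, λ_1 - a) = (-3, 4.1623); multiply by -1 so the first entry is positive: u = (3, -4.1623).
  ||u|| = √((3)² + (-4.1623)²) = √(26.3246) ≈ 5.1307,
  v_1 = u/||u|| ≈ (0.5847, -0.8112) (||v_1|| = 1).

λ_1 = 8.1623,  λ_2 = 1.8377;  v_1 ≈ (0.5847, -0.8112)


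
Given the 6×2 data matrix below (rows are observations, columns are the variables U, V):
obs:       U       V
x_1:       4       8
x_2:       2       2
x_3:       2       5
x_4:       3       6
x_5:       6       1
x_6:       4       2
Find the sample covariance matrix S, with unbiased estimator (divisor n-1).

Step 1 — column means:
  mean(U) = (4 + 2 + 2 + 3 + 6 + 4) / 6 = 21/6 = 3.5
  mean(V) = (8 + 2 + 5 + 6 + 1 + 2) / 6 = 24/6 = 4

Step 2 — sample covariance S[i,j] = (1/(n-1)) · Σ_k (x_{k,i} - mean_i) · (x_{k,j} - mean_j), with n-1 = 5.
  S[U,U] = ((0.5)·(0.5) + (-1.5)·(-1.5) + (-1.5)·(-1.5) + (-0.5)·(-0.5) + (2.5)·(2.5) + (0.5)·(0.5)) / 5 = 11.5/5 = 2.3
  S[U,V] = ((0.5)·(4) + (-1.5)·(-2) + (-1.5)·(1) + (-0.5)·(2) + (2.5)·(-3) + (0.5)·(-2)) / 5 = -6/5 = -1.2
  S[V,V] = ((4)·(4) + (-2)·(-2) + (1)·(1) + (2)·(2) + (-3)·(-3) + (-2)·(-2)) / 5 = 38/5 = 7.6

S is symmetric (S[j,i] = S[i,j]). Assembling:

S = [[2.3, -1.2],
 [-1.2, 7.6]]


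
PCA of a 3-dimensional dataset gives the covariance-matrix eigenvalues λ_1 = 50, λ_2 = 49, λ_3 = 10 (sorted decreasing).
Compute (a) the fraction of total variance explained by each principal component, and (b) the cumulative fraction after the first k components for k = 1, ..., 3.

Step 1 — total variance = trace(Sigma) = Σ λ_i = 50 + 49 + 10 = 109.

Step 2 — fraction explained by component i = λ_i / Σ λ:
  PC1: 50/109 = 0.4587
  PC2: 49/109 = 0.4495
  PC3: 10/109 = 0.0917

Step 3 — cumulative fraction after k components = (λ_1 + ... + λ_k) / Σ λ:
  k = 1: 50/109 = 0.4587
  k = 2: (50 + 49)/109 = 99/109 = 0.9083
  k = 3: (50 + 49 + 10)/109 = 109/109 = 1

Summary (fraction, with percent):

explained: PC1 0.4587 (45.87%), PC2 0.4495 (44.95%), PC3 0.0917 (9.17%);  cumulative: 0.4587, 0.9083, 1


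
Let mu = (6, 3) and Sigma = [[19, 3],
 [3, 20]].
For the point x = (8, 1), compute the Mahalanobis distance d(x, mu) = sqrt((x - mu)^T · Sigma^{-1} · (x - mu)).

Step 1 — centre the observation: (x - mu) = (2, -2).

Step 2 — invert Sigma. det(Sigma) = 19·20 - (3)² = 371.
  Sigma^{-1} = (1/det) · [[d, -b], [-b, a]] = [[0.0539, -0.0081],
 [-0.0081, 0.0512]].

Step 3 — form the quadratic (x - mu)^T · Sigma^{-1} · (x - mu):
  Sigma^{-1} · (x - mu) = (0.124, -0.1186).
  (x - mu)^T · [Sigma^{-1} · (x - mu)] = (2)·(0.124) + (-2)·(-0.1186) = 0.4852.

Step 4 — take square root: d = √(0.4852) ≈ 0.6965.

d(x, mu) = √(0.4852) ≈ 0.6965


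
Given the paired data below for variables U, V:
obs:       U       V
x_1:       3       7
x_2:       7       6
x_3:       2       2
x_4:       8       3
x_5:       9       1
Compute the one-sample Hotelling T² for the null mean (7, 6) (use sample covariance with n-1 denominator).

Step 1 — sample mean vector:
  mean(U) = (3 + 7 + 2 + 8 + 9) / 5 = 29/5 = 5.8
  mean(V) = (7 + 6 + 2 + 3 + 1) / 5 = 19/5 = 3.8
  x̄ = (5.8, 3.8),  deviation x̄ - mu_0 = (5.8, 3.8) - (7, 6) = (-1.2, -2.2).

Step 2 — sample covariance matrix, S[i,j] = (1/(n-1)) · Σ_k (x_{k,i} - mean_i) · (x_{k,j} - mean_j), divisor n-1 = 4:
  S[U,U] = ((-2.8)·(-2.8) + (1.2)·(1.2) + (-3.8)·(-3.8) + (2.2)·(2.2) + (3.2)·(3.2)) / 4 = 38.8/4 = 9.7
  S[U,V] = ((-2.8)·(3.2) + (1.2)·(2.2) + (-3.8)·(-1.8) + (2.2)·(-0.8) + (3.2)·(-2.8)) / 4 = -10.2/4 = -2.55
  S[V,V] = ((3.2)·(3.2) + (2.2)·(2.2) + (-1.8)·(-1.8) + (-0.8)·(-0.8) + (-2.8)·(-2.8)) / 4 = 26.8/4 = 6.7
  S = [[9.7, -2.55],
 [-2.55, 6.7]].

Step 3 — invert S. det(S) = 9.7·6.7 - (-2.55)² = 58.4875.
  S^{-1} = (1/det) · [[d, -b], [-b, a]] = [[0.1146, 0.0436],
 [0.0436, 0.1658]].

Step 4 — quadratic form (x̄ - mu_0)^T · S^{-1} · (x̄ - mu_0):
  S^{-1} · (x̄ - mu_0) = (-0.2334, -0.4172),
  (x̄ - mu_0)^T · [...] = (-1.2)·(-0.2334) + (-2.2)·(-0.4172) = 1.1979.

Step 5 — scale by n: T² = 5 · 1.1979 = 5.9893.

T² ≈ 5.9893


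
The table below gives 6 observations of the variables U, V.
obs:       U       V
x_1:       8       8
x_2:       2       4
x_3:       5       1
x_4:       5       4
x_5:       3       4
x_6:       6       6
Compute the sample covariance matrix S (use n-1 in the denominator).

Step 1 — column means:
  mean(U) = (8 + 2 + 5 + 5 + 3 + 6) / 6 = 29/6 = 4.8333
  mean(V) = (8 + 4 + 1 + 4 + 4 + 6) / 6 = 27/6 = 4.5

Step 2 — sample covariance S[i,j] = (1/(n-1)) · Σ_k (x_{k,i} - mean_i) · (x_{k,j} - mean_j), with n-1 = 5.
  S[U,U] = ((3.1667)·(3.1667) + (-2.8333)·(-2.8333) + (0.1667)·(0.1667) + (0.1667)·(0.1667) + (-1.8333)·(-1.8333) + (1.1667)·(1.1667)) / 5 = 22.8333/5 = 4.5667
  S[U,V] = ((3.1667)·(3.5) + (-2.8333)·(-0.5) + (0.1667)·(-3.5) + (0.1667)·(-0.5) + (-1.8333)·(-0.5) + (1.1667)·(1.5)) / 5 = 14.5/5 = 2.9
  S[V,V] = ((3.5)·(3.5) + (-0.5)·(-0.5) + (-3.5)·(-3.5) + (-0.5)·(-0.5) + (-0.5)·(-0.5) + (1.5)·(1.5)) / 5 = 27.5/5 = 5.5

S is symmetric (S[j,i] = S[i,j]). Assembling:

S = [[4.5667, 2.9],
 [2.9, 5.5]]


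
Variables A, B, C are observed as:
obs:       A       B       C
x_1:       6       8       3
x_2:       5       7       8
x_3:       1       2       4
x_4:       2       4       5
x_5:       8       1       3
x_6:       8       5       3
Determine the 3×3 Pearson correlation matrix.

Step 1 — column means:
  mean(A) = (6 + 5 + 1 + 2 + 8 + 8) / 6 = 30/6 = 5
  mean(B) = (8 + 7 + 2 + 4 + 1 + 5) / 6 = 27/6 = 4.5
  mean(C) = (3 + 8 + 4 + 5 + 3 + 3) / 6 = 26/6 = 4.3333

Step 2 — sample variances and covariances s[i,j] = (1/(n-1)) · Σ_k (x_{k,i} - mean_i) · (x_{k,j} - mean_j), with n-1 = 5:
  s[A,A] = ((1)·(1) + (0)·(0) + (-4)·(-4) + (-3)·(-3) + (3)·(3) + (3)·(3)) / 5 = 44/5 = 8.8
  s[A,B] = ((1)·(3.5) + (0)·(2.5) + (-4)·(-2.5) + (-3)·(-0.5) + (3)·(-3.5) + (3)·(0.5)) / 5 = 6/5 = 1.2
  s[A,C] = ((1)·(-1.3333) + (0)·(3.6667) + (-4)·(-0.3333) + (-3)·(0.6667) + (3)·(-1.3333) + (3)·(-1.3333)) / 5 = -10/5 = -2
  s[B,B] = ((3.5)·(3.5) + (2.5)·(2.5) + (-2.5)·(-2.5) + (-0.5)·(-0.5) + (-3.5)·(-3.5) + (0.5)·(0.5)) / 5 = 37.5/5 = 7.5
  s[B,C] = ((3.5)·(-1.3333) + (2.5)·(3.6667) + (-2.5)·(-0.3333) + (-0.5)·(0.6667) + (-3.5)·(-1.3333) + (0.5)·(-1.3333)) / 5 = 9/5 = 1.8
  s[C,C] = ((-1.3333)·(-1.3333) + (3.6667)·(3.6667) + (-0.3333)·(-0.3333) + (0.6667)·(0.6667) + (-1.3333)·(-1.3333) + (-1.3333)·(-1.3333)) / 5 = 19.3333/5 = 3.8667
  Sample standard deviations s_i = √(s[i,i]):
  s(A) = √(8.8) = 2.9665
  s(B) = √(7.5) = 2.7386
  s(C) = √(3.8667) = 1.9664

Step 3 — r_{ij} = s_{ij} / (s_i · s_j):
  r[A,A] = 1 (diagonal).
  r[A,B] = 1.2 / (2.9665 · 2.7386) = 1.2 / 8.124 = 0.1477
  r[A,C] = -2 / (2.9665 · 1.9664) = -2 / 5.8332 = -0.3429
  r[B,B] = 1 (diagonal).
  r[B,C] = 1.8 / (2.7386 · 1.9664) = 1.8 / 5.3852 = 0.3343
  r[C,C] = 1 (diagonal).

R is symmetric with unit diagonal. Assembling:

R = [[1, 0.1477, -0.3429],
 [0.1477, 1, 0.3343],
 [-0.3429, 0.3343, 1]]


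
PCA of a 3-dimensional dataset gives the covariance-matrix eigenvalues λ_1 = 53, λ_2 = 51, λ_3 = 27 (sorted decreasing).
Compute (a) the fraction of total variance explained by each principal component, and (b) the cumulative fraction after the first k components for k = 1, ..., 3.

Step 1 — total variance = trace(Sigma) = Σ λ_i = 53 + 51 + 27 = 131.

Step 2 — fraction explained by component i = λ_i / Σ λ:
  PC1: 53/131 = 0.4046
  PC2: 51/131 = 0.3893
  PC3: 27/131 = 0.2061

Step 3 — cumulative fraction after k components = (λ_1 + ... + λ_k) / Σ λ:
  k = 1: 53/131 = 0.4046
  k = 2: (53 + 51)/131 = 104/131 = 0.7939
  k = 3: (53 + 51 + 27)/131 = 131/131 = 1

Summary (fraction, with percent):

explained: PC1 0.4046 (40.46%), PC2 0.3893 (38.93%), PC3 0.2061 (20.61%);  cumulative: 0.4046, 0.7939, 1


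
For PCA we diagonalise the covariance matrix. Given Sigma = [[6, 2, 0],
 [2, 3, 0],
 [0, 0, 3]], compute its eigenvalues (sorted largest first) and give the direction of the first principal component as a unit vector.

Step 1 — characteristic polynomial p(λ) = det(λI - Sigma) = λ³ - tr·λ² + c_1·λ - det, where tr = trace, c_1 = sum of the principal 2×2 minors, det = det(Sigma):
  tr = 6 + 3 + 3 = 12,
  c_1 = (6·3 - (2)²) + (6·3 - (0)²) + (3·3 - (0)²) = 14 + 18 + 9 = 41,
  det = 6·(3·3 - (0)²) - (2)·((2)·3 - (0)·(0)) + (0)·((2)·(0) - 3·(0)) = 6·(9) - (2)·(6) + (0)·(0) = 42.
  So p(λ) = λ³ - 12λ² + 41λ - 42.
Step 2 — look for an integer root (rational root theorem: any rational root is an integer divisor of 42). Testing λ = 2:
  p(2) = 8 - 48 + 82 - 42 = 0  ✓
  Dividing out (λ - 2): p(λ) = (λ - 2)(λ² - 10λ + 21).
Step 3 — remaining eigenvalues from the quadratic λ² - 10λ + 21 = 0:
  Δ = 10² - 4·21 = 100 - 84 = 16,  λ = (10 ± √16)/2 = (10 ± 4)/2 = 7 or 3.
  Sorted: λ_1 = 7,  λ_2 = 3,  λ_3 = 2  (check: sum = 12 = tr ✓).

Step 4 — unit eigenvector for λ_1 = 7: v spans the null space of (Sigma - λ_1 I), whose rows are
  r_1 = (-1, 2, 0),  r_2 = (2, -4, 0),  r_3 = (0, 0, -4).
  v is orthogonal to every row, so take v ∝ r_1 × r_3 = ((2)·(-4) - (0)·(0), (0)·(0) - (-1)·(-4), (-1)·(0) - (2)·(0)) = (-8, -4, 0).
  Rescale (divide by 4; multiply by -1 so the first nonzero entry is positive): u = (2, 1, 0).
  ||u|| = √((2)² + (1)² + (0)²) = √(5) ≈ 2.2361,  v_1 = u/||u|| ≈ (0.8944, 0.4472, 0) (||v_1|| = 1).

λ_1 = 7,  λ_2 = 3,  λ_3 = 2;  v_1 ≈ (0.8944, 0.4472, 0)


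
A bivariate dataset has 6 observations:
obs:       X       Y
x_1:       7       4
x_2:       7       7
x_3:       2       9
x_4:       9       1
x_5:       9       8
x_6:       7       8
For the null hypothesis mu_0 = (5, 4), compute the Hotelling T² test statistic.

Step 1 — sample mean vector:
  mean(X) = (7 + 7 + 2 + 9 + 9 + 7) / 6 = 41/6 = 6.8333
  mean(Y) = (4 + 7 + 9 + 1 + 8 + 8) / 6 = 37/6 = 6.1667
  x̄ = (6.8333, 6.1667),  deviation x̄ - mu_0 = (6.8333, 6.1667) - (5, 4) = (1.8333, 2.1667).

Step 2 — sample covariance matrix, S[i,j] = (1/(n-1)) · Σ_k (x_{k,i} - mean_i) · (x_{k,j} - mean_j), divisor n-1 = 5:
  S[X,X] = ((0.1667)·(0.1667) + (0.1667)·(0.1667) + (-4.8333)·(-4.8333) + (2.1667)·(2.1667) + (2.1667)·(2.1667) + (0.1667)·(0.1667)) / 5 = 32.8333/5 = 6.5667
  S[X,Y] = ((0.1667)·(-2.1667) + (0.1667)·(0.8333) + (-4.8333)·(2.8333) + (2.1667)·(-5.1667) + (2.1667)·(1.8333) + (0.1667)·(1.8333)) / 5 = -20.8333/5 = -4.1667
  S[Y,Y] = ((-2.1667)·(-2.1667) + (0.8333)·(0.8333) + (2.8333)·(2.8333) + (-5.1667)·(-5.1667) + (1.8333)·(1.8333) + (1.8333)·(1.8333)) / 5 = 46.8333/5 = 9.3667
  S = [[6.5667, -4.1667],
 [-4.1667, 9.3667]].

Step 3 — invert S. det(S) = 6.5667·9.3667 - (-4.1667)² = 44.1467.
  S^{-1} = (1/det) · [[d, -b], [-b, a]] = [[0.2122, 0.0944],
 [0.0944, 0.1487]].

Step 4 — quadratic form (x̄ - mu_0)^T · S^{-1} · (x̄ - mu_0):
  S^{-1} · (x̄ - mu_0) = (0.5935, 0.4953),
  (x̄ - mu_0)^T · [...] = (1.8333)·(0.5935) + (2.1667)·(0.4953) = 2.1612.

Step 5 — scale by n: T² = 6 · 2.1612 = 12.9674.

T² ≈ 12.9674


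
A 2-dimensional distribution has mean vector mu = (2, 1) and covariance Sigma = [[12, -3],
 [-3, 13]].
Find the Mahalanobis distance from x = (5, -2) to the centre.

Step 1 — centre the observation: (x - mu) = (3, -3).

Step 2 — invert Sigma. det(Sigma) = 12·13 - (-3)² = 147.
  Sigma^{-1} = (1/det) · [[d, -b], [-b, a]] = [[0.0884, 0.0204],
 [0.0204, 0.0816]].

Step 3 — form the quadratic (x - mu)^T · Sigma^{-1} · (x - mu):
  Sigma^{-1} · (x - mu) = (0.2041, -0.1837).
  (x - mu)^T · [Sigma^{-1} · (x - mu)] = (3)·(0.2041) + (-3)·(-0.1837) = 1.1633.

Step 4 — take square root: d = √(1.1633) ≈ 1.0785.

d(x, mu) = √(1.1633) ≈ 1.0785


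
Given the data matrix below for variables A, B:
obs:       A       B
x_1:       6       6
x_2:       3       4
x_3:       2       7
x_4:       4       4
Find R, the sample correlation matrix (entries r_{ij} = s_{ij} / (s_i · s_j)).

Step 1 — column means:
  mean(A) = (6 + 3 + 2 + 4) / 4 = 15/4 = 3.75
  mean(B) = (6 + 4 + 7 + 4) / 4 = 21/4 = 5.25

Step 2 — sample variances and covariances s[i,j] = (1/(n-1)) · Σ_k (x_{k,i} - mean_i) · (x_{k,j} - mean_j), with n-1 = 3:
  s[A,A] = ((2.25)·(2.25) + (-0.75)·(-0.75) + (-1.75)·(-1.75) + (0.25)·(0.25)) / 3 = 8.75/3 = 2.9167
  s[A,B] = ((2.25)·(0.75) + (-0.75)·(-1.25) + (-1.75)·(1.75) + (0.25)·(-1.25)) / 3 = -0.75/3 = -0.25
  s[B,B] = ((0.75)·(0.75) + (-1.25)·(-1.25) + (1.75)·(1.75) + (-1.25)·(-1.25)) / 3 = 6.75/3 = 2.25
  Sample standard deviations s_i = √(s[i,i]):
  s(A) = √(2.9167) = 1.7078
  s(B) = √(2.25) = 1.5

Step 3 — r_{ij} = s_{ij} / (s_i · s_j):
  r[A,A] = 1 (diagonal).
  r[A,B] = -0.25 / (1.7078 · 1.5) = -0.25 / 2.5617 = -0.0976
  r[B,B] = 1 (diagonal).

R is symmetric with unit diagonal. Assembling:

R = [[1, -0.0976],
 [-0.0976, 1]]


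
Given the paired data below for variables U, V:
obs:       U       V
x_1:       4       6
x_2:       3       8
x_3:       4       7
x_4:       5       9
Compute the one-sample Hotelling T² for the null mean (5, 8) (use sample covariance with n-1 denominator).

Step 1 — sample mean vector:
  mean(U) = (4 + 3 + 4 + 5) / 4 = 16/4 = 4
  mean(V) = (6 + 8 + 7 + 9) / 4 = 30/4 = 7.5
  x̄ = (4, 7.5),  deviation x̄ - mu_0 = (4, 7.5) - (5, 8) = (-1, -0.5).

Step 2 — sample covariance matrix, S[i,j] = (1/(n-1)) · Σ_k (x_{k,i} - mean_i) · (x_{k,j} - mean_j), divisor n-1 = 3:
  S[U,U] = ((0)·(0) + (-1)·(-1) + (0)·(0) + (1)·(1)) / 3 = 2/3 = 0.6667
  S[U,V] = ((0)·(-1.5) + (-1)·(0.5) + (0)·(-0.5) + (1)·(1.5)) / 3 = 1/3 = 0.3333
  S[V,V] = ((-1.5)·(-1.5) + (0.5)·(0.5) + (-0.5)·(-0.5) + (1.5)·(1.5)) / 3 = 5/3 = 1.6667
  S = [[0.6667, 0.3333],
 [0.3333, 1.6667]].

Step 3 — invert S. det(S) = 0.6667·1.6667 - (0.3333)² = 1.
  S^{-1} = (1/det) · [[d, -b], [-b, a]] = [[1.6667, -0.3333],
 [-0.3333, 0.6667]].

Step 4 — quadratic form (x̄ - mu_0)^T · S^{-1} · (x̄ - mu_0):
  S^{-1} · (x̄ - mu_0) = (-1.5, 0),
  (x̄ - mu_0)^T · [...] = (-1)·(-1.5) + (-0.5)·(0) = 1.5.

Step 5 — scale by n: T² = 4 · 1.5 = 6.

T² ≈ 6


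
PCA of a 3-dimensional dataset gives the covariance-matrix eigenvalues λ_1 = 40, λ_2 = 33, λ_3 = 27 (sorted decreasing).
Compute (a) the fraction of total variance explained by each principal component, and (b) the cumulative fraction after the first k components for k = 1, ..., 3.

Step 1 — total variance = trace(Sigma) = Σ λ_i = 40 + 33 + 27 = 100.

Step 2 — fraction explained by component i = λ_i / Σ λ:
  PC1: 40/100 = 0.4
  PC2: 33/100 = 0.33
  PC3: 27/100 = 0.27

Step 3 — cumulative fraction after k components = (λ_1 + ... + λ_k) / Σ λ:
  k = 1: 40/100 = 0.4
  k = 2: (40 + 33)/100 = 73/100 = 0.73
  k = 3: (40 + 33 + 27)/100 = 100/100 = 1

Summary (fraction, with percent):

explained: PC1 0.4 (40%), PC2 0.33 (33%), PC3 0.27 (27%);  cumulative: 0.4, 0.73, 1


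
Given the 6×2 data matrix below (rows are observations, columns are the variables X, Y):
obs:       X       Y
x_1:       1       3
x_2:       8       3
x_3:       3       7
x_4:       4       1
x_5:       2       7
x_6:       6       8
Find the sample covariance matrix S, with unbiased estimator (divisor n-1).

Step 1 — column means:
  mean(X) = (1 + 8 + 3 + 4 + 2 + 6) / 6 = 24/6 = 4
  mean(Y) = (3 + 3 + 7 + 1 + 7 + 8) / 6 = 29/6 = 4.8333

Step 2 — sample covariance S[i,j] = (1/(n-1)) · Σ_k (x_{k,i} - mean_i) · (x_{k,j} - mean_j), with n-1 = 5.
  S[X,X] = ((-3)·(-3) + (4)·(4) + (-1)·(-1) + (0)·(0) + (-2)·(-2) + (2)·(2)) / 5 = 34/5 = 6.8
  S[X,Y] = ((-3)·(-1.8333) + (4)·(-1.8333) + (-1)·(2.1667) + (0)·(-3.8333) + (-2)·(2.1667) + (2)·(3.1667)) / 5 = -2/5 = -0.4
  S[Y,Y] = ((-1.8333)·(-1.8333) + (-1.8333)·(-1.8333) + (2.1667)·(2.1667) + (-3.8333)·(-3.8333) + (2.1667)·(2.1667) + (3.1667)·(3.1667)) / 5 = 40.8333/5 = 8.1667

S is symmetric (S[j,i] = S[i,j]). Assembling:

S = [[6.8, -0.4],
 [-0.4, 8.1667]]


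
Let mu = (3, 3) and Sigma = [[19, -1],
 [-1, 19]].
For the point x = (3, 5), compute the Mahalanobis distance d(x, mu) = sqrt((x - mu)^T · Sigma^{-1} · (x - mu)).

Step 1 — centre the observation: (x - mu) = (0, 2).

Step 2 — invert Sigma. det(Sigma) = 19·19 - (-1)² = 360.
  Sigma^{-1} = (1/det) · [[d, -b], [-b, a]] = [[0.0528, 0.0028],
 [0.0028, 0.0528]].

Step 3 — form the quadratic (x - mu)^T · Sigma^{-1} · (x - mu):
  Sigma^{-1} · (x - mu) = (0.0056, 0.1056).
  (x - mu)^T · [Sigma^{-1} · (x - mu)] = (0)·(0.0056) + (2)·(0.1056) = 0.2111.

Step 4 — take square root: d = √(0.2111) ≈ 0.4595.

d(x, mu) = √(0.2111) ≈ 0.4595


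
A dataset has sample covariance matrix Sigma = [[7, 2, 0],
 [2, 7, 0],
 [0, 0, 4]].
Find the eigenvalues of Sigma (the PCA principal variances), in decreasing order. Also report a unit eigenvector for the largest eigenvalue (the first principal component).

Step 1 — characteristic polynomial p(λ) = det(λI - Sigma) = λ³ - tr·λ² + c_1·λ - det, where tr = trace, c_1 = sum of the principal 2×2 minors, det = det(Sigma):
  tr = 7 + 7 + 4 = 18,
  c_1 = (7·7 - (2)²) + (7·4 - (0)²) + (7·4 - (0)²) = 45 + 28 + 28 = 101,
  det = 7·(7·4 - (0)²) - (2)·((2)·4 - (0)·(0)) + (0)·((2)·(0) - 7·(0)) = 7·(28) - (2)·(8) + (0)·(0) = 180.
  So p(λ) = λ³ - 18λ² + 101λ - 180.
Step 2 — look for an integer root (rational root theorem: any rational root is an integer divisor of 180). Testing λ = 4:
  p(4) = 64 - 288 + 404 - 180 = 0  ✓
  Dividing out (λ - 4): p(λ) = (λ - 4)(λ² - 14λ + 45).
Step 3 — remaining eigenvalues from the quadratic λ² - 14λ + 45 = 0:
  Δ = 14² - 4·45 = 196 - 180 = 16,  λ = (14 ± √16)/2 = (14 ± 4)/2 = 9 or 5.
  Sorted: λ_1 = 9,  λ_2 = 5,  λ_3 = 4  (check: sum = 18 = tr ✓).

Step 4 — unit eigenvector for λ_1 = 9: v spans the null space of (Sigma - λ_1 I), whose rows are
  r_1 = (-2, 2, 0),  r_2 = (2, -2, 0),  r_3 = (0, 0, -5).
  v is orthogonal to every row, so take v ∝ r_1 × r_3 = ((2)·(-5) - (0)·(0), (0)·(0) - (-2)·(-5), (-2)·(0) - (2)·(0)) = (-10, -10, 0).
  Rescale (divide by 10; multiply by -1 so the first nonzero entry is positive): u = (1, 1, 0).
  ||u|| = √((1)² + (1)² + (0)²) = √(2) ≈ 1.4142,  v_1 = u/||u|| ≈ (0.7071, 0.7071, 0) (||v_1|| = 1).

λ_1 = 9,  λ_2 = 5,  λ_3 = 4;  v_1 ≈ (0.7071, 0.7071, 0)


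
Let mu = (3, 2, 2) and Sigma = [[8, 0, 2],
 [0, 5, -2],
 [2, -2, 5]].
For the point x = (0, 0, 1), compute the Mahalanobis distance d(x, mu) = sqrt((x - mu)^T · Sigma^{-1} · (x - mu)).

Step 1 — centre the observation: (x - mu) = (-3, -2, -1).

Step 2 — invert Sigma (cofactor / det for 3×3, or solve directly):
  Sigma^{-1} = [[0.1419, -0.027, -0.0676],
 [-0.027, 0.2432, 0.1081],
 [-0.0676, 0.1081, 0.2703]].

Step 3 — form the quadratic (x - mu)^T · Sigma^{-1} · (x - mu):
  Sigma^{-1} · (x - mu) = (-0.3041, -0.5135, -0.2838).
  (x - mu)^T · [Sigma^{-1} · (x - mu)] = (-3)·(-0.3041) + (-2)·(-0.5135) + (-1)·(-0.2838) = 2.223.

Step 4 — take square root: d = √(2.223) ≈ 1.491.

d(x, mu) = √(2.223) ≈ 1.491


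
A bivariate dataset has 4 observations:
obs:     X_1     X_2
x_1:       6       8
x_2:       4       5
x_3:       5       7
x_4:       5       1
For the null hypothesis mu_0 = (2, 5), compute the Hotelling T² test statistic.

Step 1 — sample mean vector:
  mean(X_1) = (6 + 4 + 5 + 5) / 4 = 20/4 = 5
  mean(X_2) = (8 + 5 + 7 + 1) / 4 = 21/4 = 5.25
  x̄ = (5, 5.25),  deviation x̄ - mu_0 = (5, 5.25) - (2, 5) = (3, 0.25).

Step 2 — sample covariance matrix, S[i,j] = (1/(n-1)) · Σ_k (x_{k,i} - mean_i) · (x_{k,j} - mean_j), divisor n-1 = 3:
  S[X_1,X_1] = ((1)·(1) + (-1)·(-1) + (0)·(0) + (0)·(0)) / 3 = 2/3 = 0.6667
  S[X_1,X_2] = ((1)·(2.75) + (-1)·(-0.25) + (0)·(1.75) + (0)·(-4.25)) / 3 = 3/3 = 1
  S[X_2,X_2] = ((2.75)·(2.75) + (-0.25)·(-0.25) + (1.75)·(1.75) + (-4.25)·(-4.25)) / 3 = 28.75/3 = 9.5833
  S = [[0.6667, 1],
 [1, 9.5833]].

Step 3 — invert S. det(S) = 0.6667·9.5833 - (1)² = 5.3889.
  S^{-1} = (1/det) · [[d, -b], [-b, a]] = [[1.7784, -0.1856],
 [-0.1856, 0.1237]].

Step 4 — quadratic form (x̄ - mu_0)^T · S^{-1} · (x̄ - mu_0):
  S^{-1} · (x̄ - mu_0) = (5.2887, -0.5258),
  (x̄ - mu_0)^T · [...] = (3)·(5.2887) + (0.25)·(-0.5258) = 15.7345.

Step 5 — scale by n: T² = 4 · 15.7345 = 62.9381.

T² ≈ 62.9381


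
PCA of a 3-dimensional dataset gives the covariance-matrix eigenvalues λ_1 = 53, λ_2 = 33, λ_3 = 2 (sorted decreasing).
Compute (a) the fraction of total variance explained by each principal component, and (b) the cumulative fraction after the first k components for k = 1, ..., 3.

Step 1 — total variance = trace(Sigma) = Σ λ_i = 53 + 33 + 2 = 88.

Step 2 — fraction explained by component i = λ_i / Σ λ:
  PC1: 53/88 = 0.6023
  PC2: 33/88 = 0.375
  PC3: 2/88 = 0.0227

Step 3 — cumulative fraction after k components = (λ_1 + ... + λ_k) / Σ λ:
  k = 1: 53/88 = 0.6023
  k = 2: (53 + 33)/88 = 86/88 = 0.9773
  k = 3: (53 + 33 + 2)/88 = 88/88 = 1

Summary (fraction, with percent):

explained: PC1 0.6023 (60.23%), PC2 0.375 (37.5%), PC3 0.0227 (2.27%);  cumulative: 0.6023, 0.9773, 1


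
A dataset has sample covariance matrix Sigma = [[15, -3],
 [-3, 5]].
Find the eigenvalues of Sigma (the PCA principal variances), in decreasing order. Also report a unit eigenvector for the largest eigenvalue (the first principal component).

Step 1 — characteristic polynomial of 2×2 Sigma:
  det(Sigma - λI) = λ² - trace · λ + det = 0.
  trace = 15 + 5 = 20, det = 15·5 - (-3)² = 66.
Step 2 — discriminant:
  Δ = trace² - 4·det = 400 - 264 = 136.
Step 3 — eigenvalues:
  λ = (trace ± √Δ)/2 = (20 ± 11.6619)/2,
  λ_1 = 15.831,  λ_2 = 4.169.

Step 4 — unit eigenvector for λ_1: solve (Sigma - λ_1 I)v = 0. First row:
  (15 - 15.831)·v_x + (-3)·v_y = 0, i.e. (-0.831)·v_x + (-3)·v_y = 0,
  so v ∝ (b, λ_1 - a) = (-3, 0.831); multiply by -1 so the first entry is positive: u = (3, -0.831).
  ||u|| = √((3)² + (-0.831)²) = √(9.6905) ≈ 3.113,
  v_1 = u/||u|| ≈ (0.9637, -0.2669) (||v_1|| = 1).

λ_1 = 15.831,  λ_2 = 4.169;  v_1 ≈ (0.9637, -0.2669)


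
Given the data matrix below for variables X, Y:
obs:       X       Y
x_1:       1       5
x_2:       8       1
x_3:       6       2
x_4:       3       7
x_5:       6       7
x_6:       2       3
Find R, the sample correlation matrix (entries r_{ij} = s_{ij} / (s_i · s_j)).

Step 1 — column means:
  mean(X) = (1 + 8 + 6 + 3 + 6 + 2) / 6 = 26/6 = 4.3333
  mean(Y) = (5 + 1 + 2 + 7 + 7 + 3) / 6 = 25/6 = 4.1667

Step 2 — sample variances and covariances s[i,j] = (1/(n-1)) · Σ_k (x_{k,i} - mean_i) · (x_{k,j} - mean_j), with n-1 = 5:
  s[X,X] = ((-3.3333)·(-3.3333) + (3.6667)·(3.6667) + (1.6667)·(1.6667) + (-1.3333)·(-1.3333) + (1.6667)·(1.6667) + (-2.3333)·(-2.3333)) / 5 = 37.3333/5 = 7.4667
  s[X,Y] = ((-3.3333)·(0.8333) + (3.6667)·(-3.1667) + (1.6667)·(-2.1667) + (-1.3333)·(2.8333) + (1.6667)·(2.8333) + (-2.3333)·(-1.1667)) / 5 = -14.3333/5 = -2.8667
  s[Y,Y] = ((0.8333)·(0.8333) + (-3.1667)·(-3.1667) + (-2.1667)·(-2.1667) + (2.8333)·(2.8333) + (2.8333)·(2.8333) + (-1.1667)·(-1.1667)) / 5 = 32.8333/5 = 6.5667
  Sample standard deviations s_i = √(s[i,i]):
  s(X) = √(7.4667) = 2.7325
  s(Y) = √(6.5667) = 2.5626

Step 3 — r_{ij} = s_{ij} / (s_i · s_j):
  r[X,X] = 1 (diagonal).
  r[X,Y] = -2.8667 / (2.7325 · 2.5626) = -2.8667 / 7.0022 = -0.4094
  r[Y,Y] = 1 (diagonal).

R is symmetric with unit diagonal. Assembling:

R = [[1, -0.4094],
 [-0.4094, 1]]


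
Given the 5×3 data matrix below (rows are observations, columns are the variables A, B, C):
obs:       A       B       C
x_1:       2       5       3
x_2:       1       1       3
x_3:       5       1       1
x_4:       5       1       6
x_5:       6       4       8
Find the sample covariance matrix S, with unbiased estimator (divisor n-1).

Step 1 — column means:
  mean(A) = (2 + 1 + 5 + 5 + 6) / 5 = 19/5 = 3.8
  mean(B) = (5 + 1 + 1 + 1 + 4) / 5 = 12/5 = 2.4
  mean(C) = (3 + 3 + 1 + 6 + 8) / 5 = 21/5 = 4.2

Step 2 — sample covariance S[i,j] = (1/(n-1)) · Σ_k (x_{k,i} - mean_i) · (x_{k,j} - mean_j), with n-1 = 4.
  S[A,A] = ((-1.8)·(-1.8) + (-2.8)·(-2.8) + (1.2)·(1.2) + (1.2)·(1.2) + (2.2)·(2.2)) / 4 = 18.8/4 = 4.7
  S[A,B] = ((-1.8)·(2.6) + (-2.8)·(-1.4) + (1.2)·(-1.4) + (1.2)·(-1.4) + (2.2)·(1.6)) / 4 = -0.6/4 = -0.15
  S[A,C] = ((-1.8)·(-1.2) + (-2.8)·(-1.2) + (1.2)·(-3.2) + (1.2)·(1.8) + (2.2)·(3.8)) / 4 = 12.2/4 = 3.05
  S[B,B] = ((2.6)·(2.6) + (-1.4)·(-1.4) + (-1.4)·(-1.4) + (-1.4)·(-1.4) + (1.6)·(1.6)) / 4 = 15.2/4 = 3.8
  S[B,C] = ((2.6)·(-1.2) + (-1.4)·(-1.2) + (-1.4)·(-3.2) + (-1.4)·(1.8) + (1.6)·(3.8)) / 4 = 6.6/4 = 1.65
  S[C,C] = ((-1.2)·(-1.2) + (-1.2)·(-1.2) + (-3.2)·(-3.2) + (1.8)·(1.8) + (3.8)·(3.8)) / 4 = 30.8/4 = 7.7

S is symmetric (S[j,i] = S[i,j]). Assembling:

S = [[4.7, -0.15, 3.05],
 [-0.15, 3.8, 1.65],
 [3.05, 1.65, 7.7]]


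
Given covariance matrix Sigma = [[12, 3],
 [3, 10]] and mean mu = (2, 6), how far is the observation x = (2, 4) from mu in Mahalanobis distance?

Step 1 — centre the observation: (x - mu) = (0, -2).

Step 2 — invert Sigma. det(Sigma) = 12·10 - (3)² = 111.
  Sigma^{-1} = (1/det) · [[d, -b], [-b, a]] = [[0.0901, -0.027],
 [-0.027, 0.1081]].

Step 3 — form the quadratic (x - mu)^T · Sigma^{-1} · (x - mu):
  Sigma^{-1} · (x - mu) = (0.0541, -0.2162).
  (x - mu)^T · [Sigma^{-1} · (x - mu)] = (0)·(0.0541) + (-2)·(-0.2162) = 0.4324.

Step 4 — take square root: d = √(0.4324) ≈ 0.6576.

d(x, mu) = √(0.4324) ≈ 0.6576


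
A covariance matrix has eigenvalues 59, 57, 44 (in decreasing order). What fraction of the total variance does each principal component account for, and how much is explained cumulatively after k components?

Step 1 — total variance = trace(Sigma) = Σ λ_i = 59 + 57 + 44 = 160.

Step 2 — fraction explained by component i = λ_i / Σ λ:
  PC1: 59/160 = 0.3688
  PC2: 57/160 = 0.3563
  PC3: 44/160 = 0.275

Step 3 — cumulative fraction after k components = (λ_1 + ... + λ_k) / Σ λ:
  k = 1: 59/160 = 0.3688
  k = 2: (59 + 57)/160 = 116/160 = 0.725
  k = 3: (59 + 57 + 44)/160 = 160/160 = 1

Summary (fraction, with percent):

explained: PC1 0.3688 (36.88%), PC2 0.3563 (35.62%), PC3 0.275 (27.5%);  cumulative: 0.3688, 0.725, 1
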